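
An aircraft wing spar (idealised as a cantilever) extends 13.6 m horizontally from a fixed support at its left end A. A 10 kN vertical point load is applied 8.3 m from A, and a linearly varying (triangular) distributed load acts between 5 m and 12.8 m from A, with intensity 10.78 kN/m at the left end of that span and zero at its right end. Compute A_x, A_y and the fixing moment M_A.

Resultant of the triangular load: ½ × 10.78 × 7.8 = 42.042 kN, acting at 7.6 m from A (one-third of the span from the peak).
ΣF_x = 0: A_x = 0.
ΣF_y = 0: A_y − 10 − ½·10.78·7.8 = 0 → A_y = 52.04 kN.
ΣM about A: M_A − 10·8.3 − (½·10.78·7.8)·7.6 = 0 → M_A = 402.5 kN·m.

A_x = 0, A_y = 52.04 kN, M_A = 402.5 kN·m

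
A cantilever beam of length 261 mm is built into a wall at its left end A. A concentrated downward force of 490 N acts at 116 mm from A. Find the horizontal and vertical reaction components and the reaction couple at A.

ΣF_x = 0: A_x = 0.
ΣF_y = 0: A_y − 490 = 0 → A_y = 490.0 N.
ΣM about A: M_A − 490·116 = 0 → M_A = 56840 N·mm.

A_x = 0, A_y = 490.0 N, M_A = 56840 N·mm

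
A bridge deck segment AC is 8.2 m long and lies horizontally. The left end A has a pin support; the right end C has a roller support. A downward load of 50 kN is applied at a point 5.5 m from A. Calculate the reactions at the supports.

Moments about A: C_y·8.2 − 50·5.5 = 0 → C_y = 275/8.2 = 33.5366 ≈ 33.54 kN.
ΣF_y = 0: A_y + 33.5366 − 50 = 0 → A_y = 16.46 kN.
ΣF_x = 0: no horizontal applied forces, so A_x = 0.

A_x = 0, A_y = 16.46 kN, C_y = 33.54 kN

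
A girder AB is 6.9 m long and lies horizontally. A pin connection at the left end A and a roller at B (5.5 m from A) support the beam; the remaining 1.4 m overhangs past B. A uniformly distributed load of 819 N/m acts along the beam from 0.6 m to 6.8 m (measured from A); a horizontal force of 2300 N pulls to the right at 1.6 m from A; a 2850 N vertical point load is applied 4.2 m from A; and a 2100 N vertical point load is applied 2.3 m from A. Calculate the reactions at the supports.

A_x = -2300 N, A_y = 3557 N, B_y = 6471 N

Resultant of the distributed load: 819 × 6.2 = 5077.8 N at 3.7 m from A.
Moments about A: B_y·5.5 − (819·6.2)·3.7 − 2850·4.2 − 2100·2.3 = 0 → B_y = 35587.86/5.5 = 6470.52 ≈ 6471 N.
ΣF_y = 0: A_y + 6470.52 − 819·6.2 − 2850 − 2100 = 0 → A_y = 3557 N.
ΣF_x = 0: A_x + 2300 = 0 → A_x = -2300 N.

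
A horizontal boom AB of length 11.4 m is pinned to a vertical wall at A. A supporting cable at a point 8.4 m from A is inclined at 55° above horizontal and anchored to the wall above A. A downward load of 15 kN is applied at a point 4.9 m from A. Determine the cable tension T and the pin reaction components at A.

ΣM about A: T·sin55°·8.4 − 15·4.9 = 0 → T = 73.5/(8.4·0.819152) = 10.6818 ≈ 10.68 kN.
ΣF_x = 0: A_x − T·cos55° = 0 → A_x = 10.6818 × 0.573576 = 6.127 kN.
ΣF_y = 0: A_y + T·sin55° − 15 = 0 → A_y = 15 − 10.6818 × 0.819152 = 6.250 kN.

T = 10.68 kN, A_x = 6.127 kN, A_y = 6.250 kN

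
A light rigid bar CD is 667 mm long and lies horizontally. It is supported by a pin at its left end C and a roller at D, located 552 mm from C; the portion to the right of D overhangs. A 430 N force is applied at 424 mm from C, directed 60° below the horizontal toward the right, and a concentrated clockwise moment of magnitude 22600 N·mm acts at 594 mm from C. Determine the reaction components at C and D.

C_x = -215.0 N, C_y = 45.41 N, D_y = 327.0 N

Taking moments about C: D_y·552 − 430·sin60°·424 − 22600 = 0 → D_y = 180494/552 = 326.982 ≈ 327.0 N.
ΣF_y = 0: C_y + 326.982 − 430·sin60° = 0 → C_y = 45.41 N.
ΣF_x = 0: C_x + 430·cos60° = 0 → C_x = -215.0 N.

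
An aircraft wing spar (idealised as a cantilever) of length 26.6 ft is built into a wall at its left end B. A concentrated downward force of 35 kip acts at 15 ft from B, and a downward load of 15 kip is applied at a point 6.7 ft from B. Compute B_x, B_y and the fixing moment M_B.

ΣF_x = 0: B_x = 0.
ΣF_y = 0: B_y − 35 − 15 = 0 → B_y = 50.00 kip.
ΣM about B: M_B − 35·15 − 15·6.7 = 0 → M_B = 625.5 kip·ft.

B_x = 0, B_y = 50.00 kip, M_B = 625.5 kip·ft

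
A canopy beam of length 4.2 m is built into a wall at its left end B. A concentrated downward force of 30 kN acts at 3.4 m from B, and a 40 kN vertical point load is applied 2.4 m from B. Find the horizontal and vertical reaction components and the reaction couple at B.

ΣF_x = 0: B_x = 0.
ΣF_y = 0: B_y − 30 − 40 = 0 → B_y = 70.00 kN.
ΣM about B: M_B − 30·3.4 − 40·2.4 = 0 → M_B = 198.0 kN·m.

B_x = 0, B_y = 70.00 kN, M_B = 198.0 kN·m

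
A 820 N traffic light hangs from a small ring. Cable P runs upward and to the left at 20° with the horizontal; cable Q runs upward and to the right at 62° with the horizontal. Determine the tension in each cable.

ΣF_x = 0: −T_P·cos20° + T_Q·cos62° = 0 → T_Q = 2.0016·T_P.
ΣF_y = 0: T_P·sin20° + T_Q·sin62° = 820.
Substitute: T_P·(0.34202 + 2.0016·0.882948) = 820 → T_P = 388.749 ≈ 388.7 N.
Then T_Q = 2.0016 × 388.749 = 778.1 N.

T_P = 388.7 N, T_Q = 778.1 N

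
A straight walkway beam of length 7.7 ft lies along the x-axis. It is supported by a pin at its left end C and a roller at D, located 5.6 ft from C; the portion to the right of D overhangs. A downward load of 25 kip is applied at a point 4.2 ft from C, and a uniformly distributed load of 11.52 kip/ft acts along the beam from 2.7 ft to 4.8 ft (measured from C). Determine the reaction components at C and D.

Resultant of the distributed load: 11.52 × 2.1 = 24.192 kip at 3.75 ft from C.
Taking moments about C: D_y·5.6 − 25·4.2 − (11.52·2.1)·3.75 = 0 → D_y = 195.72/5.6 = 34.95 kip.
ΣF_y = 0: C_y + 34.95 − 25 − 11.52·2.1 = 0 → C_y = 14.24 kip.
ΣF_x = 0: no horizontal applied forces, so C_x = 0.

C_x = 0, C_y = 14.24 kip, D_y = 34.95 kip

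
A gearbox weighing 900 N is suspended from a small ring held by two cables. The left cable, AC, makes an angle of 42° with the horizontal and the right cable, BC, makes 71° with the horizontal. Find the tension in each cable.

T_AC = 318.3 N, T_BC = 726.6 N

ΣF_x = 0: −T_AC·cos42° + T_BC·cos71° = 0 → T_BC = 2.28261·T_AC.
ΣF_y = 0: T_AC·sin42° + T_BC·sin71° = 900.
Substitute: T_AC·(0.669131 + 2.28261·0.945519) = 900 → T_AC = 318.316 ≈ 318.3 N.
Then T_BC = 2.28261 × 318.316 = 726.6 N.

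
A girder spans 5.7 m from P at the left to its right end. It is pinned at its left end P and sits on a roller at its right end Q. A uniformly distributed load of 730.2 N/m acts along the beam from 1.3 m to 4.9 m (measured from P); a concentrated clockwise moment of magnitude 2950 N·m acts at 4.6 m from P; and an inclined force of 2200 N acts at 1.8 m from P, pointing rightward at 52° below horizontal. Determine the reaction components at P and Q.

Resultant of the distributed load: 730.2 × 3.6 = 2628.72 N at 3.1 m from P.
Moments about P: Q_y·5.7 − (730.2·3.6)·3.1 − 2950 − 2200·sin52°·1.8 = 0 → Q_y = 14219.6/5.7 = 2494.67 ≈ 2495 N.
ΣF_y = 0: P_y + 2494.67 − 730.2·3.6 − 2200·sin52° = 0 → P_y = 1868 N.
ΣF_x = 0: P_x + 2200·cos52° = 0 → P_x = -1354 N.

P_x = -1354 N, P_y = 1868 N, Q_y = 2495 N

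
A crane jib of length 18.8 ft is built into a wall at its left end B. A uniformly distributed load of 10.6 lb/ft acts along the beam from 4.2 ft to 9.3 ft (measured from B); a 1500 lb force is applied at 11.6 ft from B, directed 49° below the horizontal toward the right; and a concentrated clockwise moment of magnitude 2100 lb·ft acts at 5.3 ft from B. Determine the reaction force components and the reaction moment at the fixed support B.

B_x = -984.1 lb, B_y = 1186 lb, M_B = 15600 lb·ft

Resultant of the distributed load: 10.6 × 5.1 = 54.06 lb at 6.75 ft from B.
ΣF_x = 0: B_x + 1500·cos49° = 0 → B_x = -984.1 lb.
ΣF_y = 0: B_y − 10.6·5.1 − 1500·sin49° = 0 → B_y = 1186 lb.
ΣM about B: M_B − (10.6·5.1)·6.75 − 1500·sin49°·11.6 − 2100 = 0 → M_B = 15600 lb·ft.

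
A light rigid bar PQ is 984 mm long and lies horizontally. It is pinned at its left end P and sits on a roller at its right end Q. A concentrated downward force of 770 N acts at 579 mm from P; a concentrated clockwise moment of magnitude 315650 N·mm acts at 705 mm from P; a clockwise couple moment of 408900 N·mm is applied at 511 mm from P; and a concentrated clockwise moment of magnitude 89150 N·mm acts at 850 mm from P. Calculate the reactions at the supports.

ΣM about P: Q_y·984 − 770·579 − 315650 − 408900 − 89150 = 0 → Q_y = 1259530/984 = 1280.01 ≈ 1280 N.
ΣF_y = 0: P_y + 1280.01 − 770 = 0 → P_y = -510.0 N.
ΣF_x = 0: no horizontal applied forces, so P_x = 0.

P_x = 0, P_y = -510.0 N, Q_y = 1280 N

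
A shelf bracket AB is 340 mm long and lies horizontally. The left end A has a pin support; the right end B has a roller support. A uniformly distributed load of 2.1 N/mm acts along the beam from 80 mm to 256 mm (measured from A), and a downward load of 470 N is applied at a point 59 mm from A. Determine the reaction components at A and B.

A_x = 0, A_y = 575.4 N, B_y = 264.2 N

Resultant of the distributed load: 2.1 × 176 = 369.6 N at 168 mm from A.
Taking moments about A: B_y·340 − (2.1·176)·168 − 470·59 = 0 → B_y = 89822.8/340 = 264.185 ≈ 264.2 N.
ΣF_y = 0: A_y + 264.185 − 2.1·176 − 470 = 0 → A_y = 575.4 N.
ΣF_x = 0: no horizontal applied forces, so A_x = 0.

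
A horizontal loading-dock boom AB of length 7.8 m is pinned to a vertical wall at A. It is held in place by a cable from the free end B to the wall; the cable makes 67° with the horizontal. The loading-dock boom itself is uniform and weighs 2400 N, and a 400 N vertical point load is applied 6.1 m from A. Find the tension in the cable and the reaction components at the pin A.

ΣM about A: T·sin67°·7.8 − 2400·3.9 − 400·6.1 = 0 → T = 11800/(7.8·0.920505) = 1643.47 ≈ 1643 N.
ΣF_x = 0: A_x − T·cos67° = 0 → A_x = 1643.47 × 0.390731 = 642.2 N.
ΣF_y = 0: A_y + T·sin67° − 2400 − 400 = 0 → A_y = 2800 − 1643.47 × 0.920505 = 1287 N.

T = 1643 N, A_x = 642.2 N, A_y = 1287 N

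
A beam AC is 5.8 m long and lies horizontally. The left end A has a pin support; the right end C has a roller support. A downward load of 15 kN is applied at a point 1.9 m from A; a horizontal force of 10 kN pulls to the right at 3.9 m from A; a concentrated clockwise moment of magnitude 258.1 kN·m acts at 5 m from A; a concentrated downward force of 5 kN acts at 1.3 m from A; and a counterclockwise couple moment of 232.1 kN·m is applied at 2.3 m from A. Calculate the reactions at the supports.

Moments about A: C_y·5.8 − 15·1.9 − 258.1 − 5·1.3 + 232.1 = 0 → C_y = 61/5.8 = 10.5172 ≈ 10.52 kN.
ΣF_y = 0: A_y + 10.5172 − 15 − 5 = 0 → A_y = 9.483 kN.
ΣF_x = 0: A_x + 10 = 0 → A_x = -10.00 kN.

A_x = -10.00 kN, A_y = 9.483 kN, C_y = 10.52 kN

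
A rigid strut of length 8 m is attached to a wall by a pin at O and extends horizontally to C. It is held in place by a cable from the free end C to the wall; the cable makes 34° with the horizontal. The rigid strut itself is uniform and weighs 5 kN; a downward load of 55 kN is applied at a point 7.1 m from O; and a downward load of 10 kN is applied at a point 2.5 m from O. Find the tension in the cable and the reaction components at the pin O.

T = 97.35 kN, O_x = 80.71 kN, O_y = 15.56 kN

ΣM about O: T·sin34°·8 − 5·4 − 55·7.1 − 10·2.5 = 0 → T = 435.5/(8·0.559193) = 97.3501 ≈ 97.35 kN.
ΣF_x = 0: O_x − T·cos34° = 0 → O_x = 97.3501 × 0.829038 = 80.71 kN.
ΣF_y = 0: O_y + T·sin34° − 5 − 55 − 10 = 0 → O_y = 70 − 97.3501 × 0.559193 = 15.56 kN.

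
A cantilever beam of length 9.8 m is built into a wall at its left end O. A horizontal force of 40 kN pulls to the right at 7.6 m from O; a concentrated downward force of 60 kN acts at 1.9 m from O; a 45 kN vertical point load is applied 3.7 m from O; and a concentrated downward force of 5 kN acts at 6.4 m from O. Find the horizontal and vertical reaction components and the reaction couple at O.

ΣF_x = 0: O_x + 40 = 0 → O_x = -40.00 kN.
ΣF_y = 0: O_y − 60 − 45 − 5 = 0 → O_y = 110.0 kN.
ΣM about O: M_O − 60·1.9 − 45·3.7 − 5·6.4 = 0 → M_O = 312.5 kN·m.

O_x = -40.00 kN, O_y = 110.0 kN, M_O = 312.5 kN·m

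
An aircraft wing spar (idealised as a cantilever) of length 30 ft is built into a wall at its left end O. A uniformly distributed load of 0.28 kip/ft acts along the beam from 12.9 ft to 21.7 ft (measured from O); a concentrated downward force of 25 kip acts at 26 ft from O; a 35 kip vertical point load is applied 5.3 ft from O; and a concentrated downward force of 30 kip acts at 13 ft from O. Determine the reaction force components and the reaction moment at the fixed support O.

Resultant of the distributed load: 0.28 × 8.8 = 2.464 kip at 17.3 ft from O.
ΣF_x = 0: O_x = 0.
ΣF_y = 0: O_y − 0.28·8.8 − 25 − 35 − 30 = 0 → O_y = 92.46 kip.
ΣM about O: M_O − (0.28·8.8)·17.3 − 25·26 − 35·5.3 − 30·13 = 0 → M_O = 1268 kip·ft.

O_x = 0, O_y = 92.46 kip, M_O = 1268 kip·ft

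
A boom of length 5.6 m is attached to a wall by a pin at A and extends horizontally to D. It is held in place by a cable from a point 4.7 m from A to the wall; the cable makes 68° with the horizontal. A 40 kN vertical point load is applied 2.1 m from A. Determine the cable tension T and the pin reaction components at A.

ΣM about A: T·sin68°·4.7 − 40·2.1 = 0 → T = 84/(4.7·0.927184) = 19.2759 ≈ 19.28 kN.
ΣF_x = 0: A_x − T·cos68° = 0 → A_x = 19.2759 × 0.374607 = 7.221 kN.
ΣF_y = 0: A_y + T·sin68° − 40 = 0 → A_y = 40 − 19.2759 × 0.927184 = 22.13 kN.

T = 19.28 kN, A_x = 7.221 kN, A_y = 22.13 kN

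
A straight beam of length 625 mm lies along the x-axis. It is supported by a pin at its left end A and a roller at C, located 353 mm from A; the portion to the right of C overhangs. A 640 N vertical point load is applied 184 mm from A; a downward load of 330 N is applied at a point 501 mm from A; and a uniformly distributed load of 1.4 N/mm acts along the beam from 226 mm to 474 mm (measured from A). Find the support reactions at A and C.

A_x = 0, A_y = 171.0 N, C_y = 1146 N

Resultant of the distributed load: 1.4 × 248 = 347.2 N at 350 mm from A.
Moments about A: C_y·353 − 640·184 − 330·501 − (1.4·248)·350 = 0 → C_y = 404610/353 = 1146.2 ≈ 1146 N.
ΣF_y = 0: A_y + 1146.2 − 640 − 330 − 1.4·248 = 0 → A_y = 171.0 N.
ΣF_x = 0: no horizontal applied forces, so A_x = 0.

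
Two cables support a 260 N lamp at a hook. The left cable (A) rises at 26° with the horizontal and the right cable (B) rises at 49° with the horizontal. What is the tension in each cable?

ΣF_x = 0: −T_A·cos26° + T_B·cos49° = 0 → T_B = 1.36999·T_A.
ΣF_y = 0: T_A·sin26° + T_B·sin49° = 260.
Substitute: T_A·(0.438371 + 1.36999·0.75471) = 260 → T_A = 176.593 ≈ 176.6 N.
Then T_B = 1.36999 × 176.593 = 241.9 N.

T_A = 176.6 N, T_B = 241.9 N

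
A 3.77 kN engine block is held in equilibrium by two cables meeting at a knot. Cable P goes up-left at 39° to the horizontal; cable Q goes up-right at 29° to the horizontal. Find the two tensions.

T_P = 3.556 kN, T_Q = 3.160 kN

ΣF_x = 0: −T_P·cos39° + T_Q·cos29° = 0 → T_Q = 0.888553·T_P.
ΣF_y = 0: T_P·sin39° + T_Q·sin29° = 3.77.
Substitute: T_P·(0.62932 + 0.888553·0.48481) = 3.77 → T_P = 3.55627 ≈ 3.556 kN.
Then T_Q = 0.888553 × 3.55627 = 3.160 kN.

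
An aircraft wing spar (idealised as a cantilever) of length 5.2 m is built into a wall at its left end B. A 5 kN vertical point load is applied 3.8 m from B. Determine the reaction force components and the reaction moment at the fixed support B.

ΣF_x = 0: B_x = 0.
ΣF_y = 0: B_y − 5 = 0 → B_y = 5.000 kN.
ΣM about B: M_B − 5·3.8 = 0 → M_B = 19.00 kN·m.

B_x = 0, B_y = 5.000 kN, M_B = 19.00 kN·m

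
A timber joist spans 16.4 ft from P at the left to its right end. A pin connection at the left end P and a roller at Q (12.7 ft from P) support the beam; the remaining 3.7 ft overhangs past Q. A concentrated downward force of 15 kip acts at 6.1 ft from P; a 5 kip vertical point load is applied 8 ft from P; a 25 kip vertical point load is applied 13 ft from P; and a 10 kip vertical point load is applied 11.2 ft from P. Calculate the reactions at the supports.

P_x = 0, P_y = 10.24 kip, Q_y = 44.76 kip

ΣM about P: Q_y·12.7 − 15·6.1 − 5·8 − 25·13 − 10·11.2 = 0 → Q_y = 568.5/12.7 = 44.7638 ≈ 44.76 kip.
ΣF_y = 0: P_y + 44.7638 − 15 − 5 − 25 − 10 = 0 → P_y = 10.24 kip.
ΣF_x = 0: no horizontal applied forces, so P_x = 0.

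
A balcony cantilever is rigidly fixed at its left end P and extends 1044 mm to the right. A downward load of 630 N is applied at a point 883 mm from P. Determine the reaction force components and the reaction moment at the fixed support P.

ΣF_x = 0: P_x = 0.
ΣF_y = 0: P_y − 630 = 0 → P_y = 630.0 N.
ΣM about P: M_P − 630·883 = 0 → M_P = 556300 N·mm.

P_x = 0, P_y = 630.0 N, M_P = 556300 N·mm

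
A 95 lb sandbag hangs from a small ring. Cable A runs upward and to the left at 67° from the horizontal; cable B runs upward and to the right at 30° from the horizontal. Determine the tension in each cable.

ΣF_x = 0: −T_A·cos67° + T_B·cos30° = 0 → T_B = 0.451177·T_A.
ΣF_y = 0: T_A·sin67° + T_B·sin30° = 95.
Substitute: T_A·(0.920505 + 0.451177·0.5) = 95 → T_A = 82.8903 ≈ 82.89 lb.
Then T_B = 0.451177 × 82.8903 = 37.40 lb.

T_A = 82.89 lb, T_B = 37.40 lb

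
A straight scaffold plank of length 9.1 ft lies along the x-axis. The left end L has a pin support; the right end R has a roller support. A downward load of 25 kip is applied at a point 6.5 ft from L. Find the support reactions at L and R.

L_x = 0, L_y = 7.143 kip, R_y = 17.86 kip

Taking moments about L: R_y·9.1 − 25·6.5 = 0 → R_y = 162.5/9.1 = 17.8571 ≈ 17.86 kip.
ΣF_y = 0: L_y + 17.8571 − 25 = 0 → L_y = 7.143 kip.
ΣF_x = 0: no horizontal applied forces, so L_x = 0.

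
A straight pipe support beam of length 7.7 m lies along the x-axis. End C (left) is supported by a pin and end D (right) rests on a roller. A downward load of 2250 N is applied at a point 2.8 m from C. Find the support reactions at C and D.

C_x = 0, C_y = 1432 N, D_y = 818.2 N

ΣM about C: D_y·7.7 − 2250·2.8 = 0 → D_y = 6300/7.7 = 818.182 ≈ 818.2 N.
ΣF_y = 0: C_y + 818.182 − 2250 = 0 → C_y = 1432 N.
ΣF_x = 0: no horizontal applied forces, so C_x = 0.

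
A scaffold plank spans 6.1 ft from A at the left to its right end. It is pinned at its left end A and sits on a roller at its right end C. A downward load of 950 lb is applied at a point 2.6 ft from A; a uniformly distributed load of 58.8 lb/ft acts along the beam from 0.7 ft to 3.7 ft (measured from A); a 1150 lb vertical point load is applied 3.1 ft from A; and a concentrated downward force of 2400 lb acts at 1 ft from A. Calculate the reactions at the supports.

Resultant of the distributed load: 58.8 × 3 = 176.4 lb at 2.2 ft from A.
Moments about A: C_y·6.1 − 950·2.6 − (58.8·3)·2.2 − 1150·3.1 − 2400·1 = 0 → C_y = 8823.08/6.1 = 1446.41 ≈ 1446 lb.
ΣF_y = 0: A_y + 1446.41 − 950 − 58.8·3 − 1150 − 2400 = 0 → A_y = 3230 lb.
ΣF_x = 0: no horizontal applied forces, so A_x = 0.

A_x = 0, A_y = 3230 lb, C_y = 1446 lb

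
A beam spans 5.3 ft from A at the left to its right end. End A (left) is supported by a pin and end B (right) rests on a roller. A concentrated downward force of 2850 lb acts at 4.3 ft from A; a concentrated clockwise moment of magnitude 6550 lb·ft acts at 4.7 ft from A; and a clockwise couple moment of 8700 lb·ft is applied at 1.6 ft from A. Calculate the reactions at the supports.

A_x = 0, A_y = -2340 lb, B_y = 5190 lb

Taking moments about A: B_y·5.3 − 2850·4.3 − 6550 − 8700 = 0 → B_y = 27505/5.3 = 5189.62 ≈ 5190 lb.
ΣF_y = 0: A_y + 5189.62 − 2850 = 0 → A_y = -2340 lb.
ΣF_x = 0: no horizontal applied forces, so A_x = 0.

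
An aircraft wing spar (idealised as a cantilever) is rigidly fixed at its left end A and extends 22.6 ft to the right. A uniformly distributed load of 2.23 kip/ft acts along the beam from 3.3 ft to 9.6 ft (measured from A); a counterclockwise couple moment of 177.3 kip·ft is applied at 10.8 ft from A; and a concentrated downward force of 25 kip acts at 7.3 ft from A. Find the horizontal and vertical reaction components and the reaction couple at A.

A_x = 0, A_y = 39.05 kip, M_A = 95.82 kip·ft

Resultant of the distributed load: 2.23 × 6.3 = 14.049 kip at 6.45 ft from A.
ΣF_x = 0: A_x = 0.
ΣF_y = 0: A_y − 2.23·6.3 − 25 = 0 → A_y = 39.05 kip.
ΣM about A: M_A − (2.23·6.3)·6.45 + 177.3 − 25·7.3 = 0 → M_A = 95.82 kip·ft.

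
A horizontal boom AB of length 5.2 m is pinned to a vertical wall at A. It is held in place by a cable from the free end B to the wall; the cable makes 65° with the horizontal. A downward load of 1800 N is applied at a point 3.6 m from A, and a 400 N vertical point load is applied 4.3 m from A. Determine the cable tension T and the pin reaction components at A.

T = 1740 N, A_x = 735.3 N, A_y = 623.1 N

ΣM about A: T·sin65°·5.2 − 1800·3.6 − 400·4.3 = 0 → T = 8200/(5.2·0.906308) = 1739.94 ≈ 1740 N.
ΣF_x = 0: A_x − T·cos65° = 0 → A_x = 1739.94 × 0.422618 = 735.3 N.
ΣF_y = 0: A_y + T·sin65° − 1800 − 400 = 0 → A_y = 2200 − 1739.94 × 0.906308 = 623.1 N.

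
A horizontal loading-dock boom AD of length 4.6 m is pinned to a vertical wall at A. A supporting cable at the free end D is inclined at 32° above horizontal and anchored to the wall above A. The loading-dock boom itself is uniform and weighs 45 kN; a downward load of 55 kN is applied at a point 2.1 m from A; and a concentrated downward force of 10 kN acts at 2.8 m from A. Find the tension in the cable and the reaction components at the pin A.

ΣM about A: T·sin32°·4.6 − 45·2.3 − 55·2.1 − 10·2.8 = 0 → T = 247/(4.6·0.529919) = 101.328 ≈ 101.3 kN.
ΣF_x = 0: A_x − T·cos32° = 0 → A_x = 101.328 × 0.848048 = 85.93 kN.
ΣF_y = 0: A_y + T·sin32° − 45 − 55 − 10 = 0 → A_y = 110 − 101.328 × 0.529919 = 56.30 kN.

T = 101.3 kN, A_x = 85.93 kN, A_y = 56.30 kN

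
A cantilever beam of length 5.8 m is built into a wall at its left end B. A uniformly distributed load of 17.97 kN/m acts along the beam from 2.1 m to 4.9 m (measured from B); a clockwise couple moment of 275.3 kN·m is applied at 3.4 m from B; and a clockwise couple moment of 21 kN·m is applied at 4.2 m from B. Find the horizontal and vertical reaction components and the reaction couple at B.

Resultant of the distributed load: 17.97 × 2.8 = 50.316 kN at 3.5 m from B.
ΣF_x = 0: B_x = 0.
ΣF_y = 0: B_y − 17.97·2.8 = 0 → B_y = 50.32 kN.
ΣM about B: M_B − (17.97·2.8)·3.5 − 275.3 − 21 = 0 → M_B = 472.4 kN·m.

B_x = 0, B_y = 50.32 kN, M_B = 472.4 kN·m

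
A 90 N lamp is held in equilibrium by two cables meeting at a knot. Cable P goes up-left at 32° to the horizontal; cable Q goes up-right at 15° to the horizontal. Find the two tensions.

ΣF_x = 0: −T_P·cos32° + T_Q·cos15° = 0 → T_Q = 0.877964·T_P.
ΣF_y = 0: T_P·sin32° + T_Q·sin15° = 90.
Substitute: T_P·(0.529919 + 0.877964·0.258819) = 90 → T_P = 118.866 ≈ 118.9 N.
Then T_Q = 0.877964 × 118.866 = 104.4 N.

T_P = 118.9 N, T_Q = 104.4 N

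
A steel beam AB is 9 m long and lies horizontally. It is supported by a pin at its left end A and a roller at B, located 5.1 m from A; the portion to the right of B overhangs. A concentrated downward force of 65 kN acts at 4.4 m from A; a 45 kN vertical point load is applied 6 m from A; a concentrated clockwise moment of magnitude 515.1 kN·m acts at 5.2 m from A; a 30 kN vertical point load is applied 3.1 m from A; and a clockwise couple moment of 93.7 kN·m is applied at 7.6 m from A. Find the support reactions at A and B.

Taking moments about A: B_y·5.1 − 65·4.4 − 45·6 − 515.1 − 30·3.1 − 93.7 = 0 → B_y = 1257.8/5.1 = 246.627 ≈ 246.6 kN.
ΣF_y = 0: A_y + 246.627 − 65 − 45 − 30 = 0 → A_y = -106.6 kN.
ΣF_x = 0: no horizontal applied forces, so A_x = 0.

A_x = 0, A_y = -106.6 kN, B_y = 246.6 kN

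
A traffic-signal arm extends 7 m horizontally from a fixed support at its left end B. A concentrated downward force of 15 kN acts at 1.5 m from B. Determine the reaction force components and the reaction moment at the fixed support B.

ΣF_x = 0: B_x = 0.
ΣF_y = 0: B_y − 15 = 0 → B_y = 15.00 kN.
ΣM about B: M_B − 15·1.5 = 0 → M_B = 22.50 kN·m.

B_x = 0, B_y = 15.00 kN, M_B = 22.50 kN·m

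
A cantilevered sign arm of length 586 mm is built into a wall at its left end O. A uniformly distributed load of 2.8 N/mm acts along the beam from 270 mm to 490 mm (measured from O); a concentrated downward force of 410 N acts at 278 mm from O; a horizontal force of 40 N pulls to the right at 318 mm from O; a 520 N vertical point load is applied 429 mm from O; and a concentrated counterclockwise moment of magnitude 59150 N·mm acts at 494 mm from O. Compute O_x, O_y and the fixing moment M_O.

O_x = -40.00 N, O_y = 1546 N, M_O = 512000 N·mm

Resultant of the distributed load: 2.8 × 220 = 616 N at 380 mm from O.
ΣF_x = 0: O_x + 40 = 0 → O_x = -40.00 N.
ΣF_y = 0: O_y − 2.8·220 − 410 − 520 = 0 → O_y = 1546 N.
ΣM about O: M_O − (2.8·220)·380 − 410·278 − 520·429 + 59150 = 0 → M_O = 512000 N·mm.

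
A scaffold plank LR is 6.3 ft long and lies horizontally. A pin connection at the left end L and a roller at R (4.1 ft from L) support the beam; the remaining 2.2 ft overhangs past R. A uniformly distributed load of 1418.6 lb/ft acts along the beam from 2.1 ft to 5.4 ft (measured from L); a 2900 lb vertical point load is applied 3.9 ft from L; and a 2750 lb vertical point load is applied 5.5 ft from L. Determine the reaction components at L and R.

Resultant of the distributed load: 1418.6 × 3.3 = 4681.38 lb at 3.75 ft from L.
Moments about L: R_y·4.1 − (1418.6·3.3)·3.75 − 2900·3.9 − 2750·5.5 = 0 → R_y = 43990.175/4.1 = 10729.3 ≈ 10730 lb.
ΣF_y = 0: L_y + 10729.3 − 1418.6·3.3 − 2900 − 2750 = 0 → L_y = -397.9 lb.
ΣF_x = 0: no horizontal applied forces, so L_x = 0.

L_x = 0, L_y = -397.9 lb, R_y = 10730 lb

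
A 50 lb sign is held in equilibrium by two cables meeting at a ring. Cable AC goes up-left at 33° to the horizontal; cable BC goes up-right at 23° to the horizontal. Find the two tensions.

T_AC = 55.52 lb, T_BC = 50.58 lb

ΣF_x = 0: −T_AC·cos33° + T_BC·cos23° = 0 → T_BC = 0.911098·T_AC.
ΣF_y = 0: T_AC·sin33° + T_BC·sin23° = 50.
Substitute: T_AC·(0.544639 + 0.911098·0.390731) = 50 → T_AC = 55.5165 ≈ 55.52 lb.
Then T_BC = 0.911098 × 55.5165 = 50.58 lb.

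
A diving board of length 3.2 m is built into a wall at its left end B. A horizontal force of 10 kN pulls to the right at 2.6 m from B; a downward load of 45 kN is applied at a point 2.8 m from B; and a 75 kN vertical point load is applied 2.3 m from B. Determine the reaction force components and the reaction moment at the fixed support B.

B_x = -10.00 kN, B_y = 120.0 kN, M_B = 298.5 kN·m

ΣF_x = 0: B_x + 10 = 0 → B_x = -10.00 kN.
ΣF_y = 0: B_y − 45 − 75 = 0 → B_y = 120.0 kN.
ΣM about B: M_B − 45·2.8 − 75·2.3 = 0 → M_B = 298.5 kN·m.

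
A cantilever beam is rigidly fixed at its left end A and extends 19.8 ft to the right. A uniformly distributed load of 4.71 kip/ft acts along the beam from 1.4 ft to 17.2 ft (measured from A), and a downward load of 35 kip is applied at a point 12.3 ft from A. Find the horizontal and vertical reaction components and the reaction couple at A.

A_x = 0, A_y = 109.4 kip, M_A = 1123 kip·ft

Resultant of the distributed load: 4.71 × 15.8 = 74.418 kip at 9.3 ft from A.
ΣF_x = 0: A_x = 0.
ΣF_y = 0: A_y − 4.71·15.8 − 35 = 0 → A_y = 109.4 kip.
ΣM about A: M_A − (4.71·15.8)·9.3 − 35·12.3 = 0 → M_A = 1123 kip·ft.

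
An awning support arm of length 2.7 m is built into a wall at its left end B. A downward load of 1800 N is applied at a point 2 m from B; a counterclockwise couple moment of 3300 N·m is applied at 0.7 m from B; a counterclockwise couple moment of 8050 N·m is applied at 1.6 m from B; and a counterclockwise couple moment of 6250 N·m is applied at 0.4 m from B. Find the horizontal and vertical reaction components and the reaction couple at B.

ΣF_x = 0: B_x = 0.
ΣF_y = 0: B_y − 1800 = 0 → B_y = 1800 N.
ΣM about B: M_B − 1800·2 + 3300 + 8050 + 6250 = 0 → M_B = -14000 N·m.

B_x = 0, B_y = 1800 N, M_B = -14000 N·m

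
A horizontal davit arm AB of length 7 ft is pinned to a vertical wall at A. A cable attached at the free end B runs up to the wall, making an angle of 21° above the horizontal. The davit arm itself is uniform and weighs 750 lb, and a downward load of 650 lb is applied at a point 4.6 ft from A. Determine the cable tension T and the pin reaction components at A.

ΣM about A: T·sin21°·7 − 750·3.5 − 650·4.6 = 0 → T = 5615/(7·0.358368) = 2238.32 ≈ 2238 lb.
ΣF_x = 0: A_x − T·cos21° = 0 → A_x = 2238.32 × 0.93358 = 2090 lb.
ΣF_y = 0: A_y + T·sin21° − 750 − 650 = 0 → A_y = 1400 − 2238.32 × 0.358368 = 597.9 lb.

T = 2238 lb, A_x = 2090 lb, A_y = 597.9 lb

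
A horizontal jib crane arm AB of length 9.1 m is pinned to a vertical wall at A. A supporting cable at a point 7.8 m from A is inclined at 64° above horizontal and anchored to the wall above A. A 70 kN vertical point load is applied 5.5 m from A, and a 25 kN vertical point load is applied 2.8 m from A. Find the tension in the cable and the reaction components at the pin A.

T = 64.90 kN, A_x = 28.45 kN, A_y = 36.67 kN

ΣM about A: T·sin64°·7.8 − 70·5.5 − 25·2.8 = 0 → T = 455/(7.8·0.898794) = 64.9018 ≈ 64.90 kN.
ΣF_x = 0: A_x − T·cos64° = 0 → A_x = 64.9018 × 0.438371 = 28.45 kN.
ΣF_y = 0: A_y + T·sin64° − 70 − 25 = 0 → A_y = 95 − 64.9018 × 0.898794 = 36.67 kN.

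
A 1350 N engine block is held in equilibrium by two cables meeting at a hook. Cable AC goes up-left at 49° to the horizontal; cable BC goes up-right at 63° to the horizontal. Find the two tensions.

T_AC = 661.0 N, T_BC = 955.2 N

ΣF_x = 0: −T_AC·cos49° + T_BC·cos63° = 0 → T_BC = 1.44509·T_AC.
ΣF_y = 0: T_AC·sin49° + T_BC·sin63° = 1350.
Substitute: T_AC·(0.75471 + 1.44509·0.891007) = 1350 → T_AC = 661.021 ≈ 661.0 N.
Then T_BC = 1.44509 × 661.021 = 955.2 N.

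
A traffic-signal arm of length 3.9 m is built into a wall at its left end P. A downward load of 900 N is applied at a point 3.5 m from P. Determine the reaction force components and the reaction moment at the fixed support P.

P_x = 0, P_y = 900.0 N, M_P = 3150 N·m

ΣF_x = 0: P_x = 0.
ΣF_y = 0: P_y − 900 = 0 → P_y = 900.0 N.
ΣM about P: M_P − 900·3.5 = 0 → M_P = 3150 N·m.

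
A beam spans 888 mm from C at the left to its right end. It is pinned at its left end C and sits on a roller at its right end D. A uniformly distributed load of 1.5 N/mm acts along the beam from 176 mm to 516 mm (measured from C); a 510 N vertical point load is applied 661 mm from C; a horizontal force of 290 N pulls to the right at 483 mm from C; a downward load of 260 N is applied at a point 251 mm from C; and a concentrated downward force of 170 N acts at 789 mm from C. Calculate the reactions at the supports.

C_x = -290.0 N, C_y = 647.1 N, D_y = 802.9 N

Resultant of the distributed load: 1.5 × 340 = 510 N at 346 mm from C.
Taking moments about C: D_y·888 − (1.5·340)·346 − 510·661 − 260·251 − 170·789 = 0 → D_y = 712960/888 = 802.883 ≈ 802.9 N.
ΣF_y = 0: C_y + 802.883 − 1.5·340 − 510 − 260 − 170 = 0 → C_y = 647.1 N.
ΣF_x = 0: C_x + 290 = 0 → C_x = -290.0 N.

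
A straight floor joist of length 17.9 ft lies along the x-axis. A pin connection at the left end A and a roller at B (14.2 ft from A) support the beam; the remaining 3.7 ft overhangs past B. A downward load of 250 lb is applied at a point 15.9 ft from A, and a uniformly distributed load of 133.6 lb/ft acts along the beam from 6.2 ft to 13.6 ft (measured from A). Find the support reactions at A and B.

A_x = 0, A_y = 269.4 lb, B_y = 969.2 lb

Resultant of the distributed load: 133.6 × 7.4 = 988.64 lb at 9.9 ft from A.
Taking moments about A: B_y·14.2 − 250·15.9 − (133.6·7.4)·9.9 = 0 → B_y = 13762.536/14.2 = 969.193 ≈ 969.2 lb.
ΣF_y = 0: A_y + 969.193 − 250 − 133.6·7.4 = 0 → A_y = 269.4 lb.
ΣF_x = 0: no horizontal applied forces, so A_x = 0.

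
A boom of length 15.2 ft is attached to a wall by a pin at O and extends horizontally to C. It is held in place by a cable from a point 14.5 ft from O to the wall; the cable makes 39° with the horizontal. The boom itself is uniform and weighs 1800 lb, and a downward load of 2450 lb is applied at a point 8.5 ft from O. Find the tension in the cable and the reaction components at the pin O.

T = 3781 lb, O_x = 2939 lb, O_y = 1870 lb

ΣM about O: T·sin39°·14.5 − 1800·7.6 − 2450·8.5 = 0 → T = 34505/(14.5·0.62932) = 3781.31 ≈ 3781 lb.
ΣF_x = 0: O_x − T·cos39° = 0 → O_x = 3781.31 × 0.777146 = 2939 lb.
ΣF_y = 0: O_y + T·sin39° − 1800 − 2450 = 0 → O_y = 4250 − 3781.31 × 0.62932 = 1870 lb.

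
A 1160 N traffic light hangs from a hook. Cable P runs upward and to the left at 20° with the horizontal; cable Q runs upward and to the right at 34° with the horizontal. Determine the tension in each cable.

T_P = 1189 N, T_Q = 1347 N

ΣF_x = 0: −T_P·cos20° + T_Q·cos34° = 0 → T_Q = 1.13347·T_P.
ΣF_y = 0: T_P·sin20° + T_Q·sin34° = 1160.
Substitute: T_P·(0.34202 + 1.13347·0.559193) = 1160 → T_P = 1188.71 ≈ 1189 N.
Then T_Q = 1.13347 × 1188.71 = 1347 N.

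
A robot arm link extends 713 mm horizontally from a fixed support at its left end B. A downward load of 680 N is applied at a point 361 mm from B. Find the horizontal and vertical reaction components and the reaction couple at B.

B_x = 0, B_y = 680.0 N, M_B = 245500 N·mm

ΣF_x = 0: B_x = 0.
ΣF_y = 0: B_y − 680 = 0 → B_y = 680.0 N.
ΣM about B: M_B − 680·361 = 0 → M_B = 245500 N·mm.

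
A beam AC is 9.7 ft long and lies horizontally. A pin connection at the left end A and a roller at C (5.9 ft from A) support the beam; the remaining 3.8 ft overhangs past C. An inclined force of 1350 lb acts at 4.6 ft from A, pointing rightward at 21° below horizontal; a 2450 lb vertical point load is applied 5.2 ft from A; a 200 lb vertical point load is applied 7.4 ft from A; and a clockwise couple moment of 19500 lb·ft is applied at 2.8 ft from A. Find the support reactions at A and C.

Moments about A: C_y·5.9 − 1350·sin21°·4.6 − 2450·5.2 − 200·7.4 − 19500 = 0 → C_y = 35945.5/5.9 = 6092.46 ≈ 6092 lb.
ΣF_y = 0: A_y + 6092.46 − 1350·sin21° − 2450 − 200 = 0 → A_y = -2959 lb.
ΣF_x = 0: A_x + 1350·cos21° = 0 → A_x = -1260 lb.

A_x = -1260 lb, A_y = -2959 lb, C_y = 6092 lb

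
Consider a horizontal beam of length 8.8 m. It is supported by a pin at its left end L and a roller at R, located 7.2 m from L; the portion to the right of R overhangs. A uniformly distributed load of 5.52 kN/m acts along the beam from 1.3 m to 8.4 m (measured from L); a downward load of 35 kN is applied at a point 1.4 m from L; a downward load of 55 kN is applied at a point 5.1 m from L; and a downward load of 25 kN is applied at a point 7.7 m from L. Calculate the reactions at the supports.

L_x = 0, L_y = 55.29 kN, R_y = 98.90 kN

Resultant of the distributed load: 5.52 × 7.1 = 39.192 kN at 4.85 m from L.
ΣM about L: R_y·7.2 − (5.52·7.1)·4.85 − 35·1.4 − 55·5.1 − 25·7.7 = 0 → R_y = 712.0812/7.2 = 98.9002 ≈ 98.90 kN.
ΣF_y = 0: L_y + 98.9002 − 5.52·7.1 − 35 − 55 − 25 = 0 → L_y = 55.29 kN.
ΣF_x = 0: no horizontal applied forces, so L_x = 0.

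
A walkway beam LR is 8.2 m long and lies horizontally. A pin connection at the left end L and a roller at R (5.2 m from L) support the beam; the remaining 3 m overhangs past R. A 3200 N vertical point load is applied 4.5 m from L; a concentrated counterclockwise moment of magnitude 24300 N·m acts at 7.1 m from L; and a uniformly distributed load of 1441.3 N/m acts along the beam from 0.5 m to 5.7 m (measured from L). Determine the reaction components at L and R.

L_x = 0, L_y = 8131 N, R_y = 2564 N

Resultant of the distributed load: 1441.3 × 5.2 = 7494.76 N at 3.1 m from L.
Moments about L: R_y·5.2 − 3200·4.5 + 24300 − (1441.3·5.2)·3.1 = 0 → R_y = 13333.756/5.2 = 2564.18 ≈ 2564 N.
ΣF_y = 0: L_y + 2564.18 − 3200 − 1441.3·5.2 = 0 → L_y = 8131 N.
ΣF_x = 0: no horizontal applied forces, so L_x = 0.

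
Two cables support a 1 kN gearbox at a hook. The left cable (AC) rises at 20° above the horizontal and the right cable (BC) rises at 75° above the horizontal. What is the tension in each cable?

T_AC = 0.2598 kN, T_BC = 0.9433 kN

ΣF_x = 0: −T_AC·cos20° + T_BC·cos75° = 0 → T_BC = 3.63069·T_AC.
ΣF_y = 0: T_AC·sin20° + T_BC·sin75° = 1.
Substitute: T_AC·(0.34202 + 3.63069·0.965926) = 1 → T_AC = 0.259808 ≈ 0.2598 kN.
Then T_BC = 3.63069 × 0.259808 = 0.9433 kN.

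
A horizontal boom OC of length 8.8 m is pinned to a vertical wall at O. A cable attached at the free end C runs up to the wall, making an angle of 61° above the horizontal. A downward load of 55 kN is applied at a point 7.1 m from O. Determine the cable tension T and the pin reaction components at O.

T = 50.74 kN, O_x = 24.60 kN, O_y = 10.63 kN

ΣM about O: T·sin61°·8.8 − 55·7.1 = 0 → T = 390.5/(8.8·0.87462) = 50.7363 ≈ 50.74 kN.
ΣF_x = 0: O_x − T·cos61° = 0 → O_x = 50.7363 × 0.48481 = 24.60 kN.
ΣF_y = 0: O_y + T·sin61° − 55 = 0 → O_y = 55 − 50.7363 × 0.87462 = 10.63 kN.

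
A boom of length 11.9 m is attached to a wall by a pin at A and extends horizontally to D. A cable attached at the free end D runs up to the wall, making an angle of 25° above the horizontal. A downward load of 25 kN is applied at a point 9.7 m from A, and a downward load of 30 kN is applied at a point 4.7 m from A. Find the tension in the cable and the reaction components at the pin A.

T = 76.26 kN, A_x = 69.11 kN, A_y = 22.77 kN

ΣM about A: T·sin25°·11.9 − 25·9.7 − 30·4.7 = 0 → T = 383.5/(11.9·0.422618) = 76.2554 ≈ 76.26 kN.
ΣF_x = 0: A_x − T·cos25° = 0 → A_x = 76.2554 × 0.906308 = 69.11 kN.
ΣF_y = 0: A_y + T·sin25° − 25 − 30 = 0 → A_y = 55 − 76.2554 × 0.422618 = 22.77 kN.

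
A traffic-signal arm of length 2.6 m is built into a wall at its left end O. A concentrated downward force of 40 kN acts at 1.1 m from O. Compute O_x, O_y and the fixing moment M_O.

O_x = 0, O_y = 40.00 kN, M_O = 44.00 kN·m

ΣF_x = 0: O_x = 0.
ΣF_y = 0: O_y − 40 = 0 → O_y = 40.00 kN.
ΣM about O: M_O − 40·1.1 = 0 → M_O = 44.00 kN·m.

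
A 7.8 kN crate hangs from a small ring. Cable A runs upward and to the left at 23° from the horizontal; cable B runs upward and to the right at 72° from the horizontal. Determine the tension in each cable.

ΣF_x = 0: −T_A·cos23° + T_B·cos72° = 0 → T_B = 2.97882·T_A.
ΣF_y = 0: T_A·sin23° + T_B·sin72° = 7.8.
Substitute: T_A·(0.390731 + 2.97882·0.951057) = 7.8 → T_A = 2.41954 ≈ 2.420 kN.
Then T_B = 2.97882 × 2.41954 = 7.207 kN.

T_A = 2.420 kN, T_B = 7.207 kN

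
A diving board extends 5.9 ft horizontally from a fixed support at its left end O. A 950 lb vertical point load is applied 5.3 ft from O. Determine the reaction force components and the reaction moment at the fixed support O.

O_x = 0, O_y = 950.0 lb, M_O = 5035 lb·ft

ΣF_x = 0: O_x = 0.
ΣF_y = 0: O_y − 950 = 0 → O_y = 950.0 lb.
ΣM about O: M_O − 950·5.3 = 0 → M_O = 5035 lb·ft.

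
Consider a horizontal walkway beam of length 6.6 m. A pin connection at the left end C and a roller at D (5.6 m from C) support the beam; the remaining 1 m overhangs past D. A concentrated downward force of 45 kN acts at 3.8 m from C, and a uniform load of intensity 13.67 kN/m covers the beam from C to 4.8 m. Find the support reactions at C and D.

C_x = 0, C_y = 51.96 kN, D_y = 58.66 kN

Resultant of the distributed load: 13.67 × 4.8 = 65.616 kN at 2.4 m from C.
Moments about C: D_y·5.6 − 45·3.8 − (13.67·4.8)·2.4 = 0 → D_y = 328.4784/5.6 = 58.6569 ≈ 58.66 kN.
ΣF_y = 0: C_y + 58.6569 − 45 − 13.67·4.8 = 0 → C_y = 51.96 kN.
ΣF_x = 0: no horizontal applied forces, so C_x = 0.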